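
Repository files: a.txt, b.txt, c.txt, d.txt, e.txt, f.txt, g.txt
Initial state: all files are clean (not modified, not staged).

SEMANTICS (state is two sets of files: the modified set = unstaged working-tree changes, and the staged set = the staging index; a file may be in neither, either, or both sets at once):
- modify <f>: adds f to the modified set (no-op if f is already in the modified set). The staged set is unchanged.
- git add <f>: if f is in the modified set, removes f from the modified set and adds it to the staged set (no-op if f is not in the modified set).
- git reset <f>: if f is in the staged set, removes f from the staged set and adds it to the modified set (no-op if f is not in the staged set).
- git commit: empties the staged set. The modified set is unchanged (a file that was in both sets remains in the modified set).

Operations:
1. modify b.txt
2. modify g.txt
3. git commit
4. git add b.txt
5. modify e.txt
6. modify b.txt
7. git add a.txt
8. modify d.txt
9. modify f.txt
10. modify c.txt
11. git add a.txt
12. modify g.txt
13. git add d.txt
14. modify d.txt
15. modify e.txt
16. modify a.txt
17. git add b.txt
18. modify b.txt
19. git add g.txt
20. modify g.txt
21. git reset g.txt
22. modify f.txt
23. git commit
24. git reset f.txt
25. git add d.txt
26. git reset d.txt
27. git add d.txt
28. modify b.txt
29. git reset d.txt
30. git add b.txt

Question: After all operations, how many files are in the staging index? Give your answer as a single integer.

After op 1 (modify b.txt): modified={b.txt} staged={none}
After op 2 (modify g.txt): modified={b.txt, g.txt} staged={none}
After op 3 (git commit): modified={b.txt, g.txt} staged={none}
After op 4 (git add b.txt): modified={g.txt} staged={b.txt}
After op 5 (modify e.txt): modified={e.txt, g.txt} staged={b.txt}
After op 6 (modify b.txt): modified={b.txt, e.txt, g.txt} staged={b.txt}
After op 7 (git add a.txt): modified={b.txt, e.txt, g.txt} staged={b.txt}
After op 8 (modify d.txt): modified={b.txt, d.txt, e.txt, g.txt} staged={b.txt}
After op 9 (modify f.txt): modified={b.txt, d.txt, e.txt, f.txt, g.txt} staged={b.txt}
After op 10 (modify c.txt): modified={b.txt, c.txt, d.txt, e.txt, f.txt, g.txt} staged={b.txt}
After op 11 (git add a.txt): modified={b.txt, c.txt, d.txt, e.txt, f.txt, g.txt} staged={b.txt}
After op 12 (modify g.txt): modified={b.txt, c.txt, d.txt, e.txt, f.txt, g.txt} staged={b.txt}
After op 13 (git add d.txt): modified={b.txt, c.txt, e.txt, f.txt, g.txt} staged={b.txt, d.txt}
After op 14 (modify d.txt): modified={b.txt, c.txt, d.txt, e.txt, f.txt, g.txt} staged={b.txt, d.txt}
After op 15 (modify e.txt): modified={b.txt, c.txt, d.txt, e.txt, f.txt, g.txt} staged={b.txt, d.txt}
After op 16 (modify a.txt): modified={a.txt, b.txt, c.txt, d.txt, e.txt, f.txt, g.txt} staged={b.txt, d.txt}
After op 17 (git add b.txt): modified={a.txt, c.txt, d.txt, e.txt, f.txt, g.txt} staged={b.txt, d.txt}
After op 18 (modify b.txt): modified={a.txt, b.txt, c.txt, d.txt, e.txt, f.txt, g.txt} staged={b.txt, d.txt}
After op 19 (git add g.txt): modified={a.txt, b.txt, c.txt, d.txt, e.txt, f.txt} staged={b.txt, d.txt, g.txt}
After op 20 (modify g.txt): modified={a.txt, b.txt, c.txt, d.txt, e.txt, f.txt, g.txt} staged={b.txt, d.txt, g.txt}
After op 21 (git reset g.txt): modified={a.txt, b.txt, c.txt, d.txt, e.txt, f.txt, g.txt} staged={b.txt, d.txt}
After op 22 (modify f.txt): modified={a.txt, b.txt, c.txt, d.txt, e.txt, f.txt, g.txt} staged={b.txt, d.txt}
After op 23 (git commit): modified={a.txt, b.txt, c.txt, d.txt, e.txt, f.txt, g.txt} staged={none}
After op 24 (git reset f.txt): modified={a.txt, b.txt, c.txt, d.txt, e.txt, f.txt, g.txt} staged={none}
After op 25 (git add d.txt): modified={a.txt, b.txt, c.txt, e.txt, f.txt, g.txt} staged={d.txt}
After op 26 (git reset d.txt): modified={a.txt, b.txt, c.txt, d.txt, e.txt, f.txt, g.txt} staged={none}
After op 27 (git add d.txt): modified={a.txt, b.txt, c.txt, e.txt, f.txt, g.txt} staged={d.txt}
After op 28 (modify b.txt): modified={a.txt, b.txt, c.txt, e.txt, f.txt, g.txt} staged={d.txt}
After op 29 (git reset d.txt): modified={a.txt, b.txt, c.txt, d.txt, e.txt, f.txt, g.txt} staged={none}
After op 30 (git add b.txt): modified={a.txt, c.txt, d.txt, e.txt, f.txt, g.txt} staged={b.txt}
Final staged set: {b.txt} -> count=1

Answer: 1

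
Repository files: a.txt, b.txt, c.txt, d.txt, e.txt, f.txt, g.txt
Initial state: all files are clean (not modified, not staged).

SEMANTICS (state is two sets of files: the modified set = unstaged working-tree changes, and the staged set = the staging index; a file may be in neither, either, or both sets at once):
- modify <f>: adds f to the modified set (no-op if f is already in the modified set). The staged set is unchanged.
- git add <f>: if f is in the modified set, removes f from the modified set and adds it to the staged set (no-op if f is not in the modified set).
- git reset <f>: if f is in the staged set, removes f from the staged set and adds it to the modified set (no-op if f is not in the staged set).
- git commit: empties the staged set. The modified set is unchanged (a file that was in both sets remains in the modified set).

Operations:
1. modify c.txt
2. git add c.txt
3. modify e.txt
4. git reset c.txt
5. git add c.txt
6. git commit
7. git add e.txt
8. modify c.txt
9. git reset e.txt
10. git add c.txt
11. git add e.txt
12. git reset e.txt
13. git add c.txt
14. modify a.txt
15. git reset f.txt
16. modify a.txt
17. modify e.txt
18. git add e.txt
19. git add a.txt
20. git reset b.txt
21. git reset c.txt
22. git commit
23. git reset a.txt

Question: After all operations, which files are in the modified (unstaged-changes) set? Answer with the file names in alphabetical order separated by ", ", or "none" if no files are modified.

After op 1 (modify c.txt): modified={c.txt} staged={none}
After op 2 (git add c.txt): modified={none} staged={c.txt}
After op 3 (modify e.txt): modified={e.txt} staged={c.txt}
After op 4 (git reset c.txt): modified={c.txt, e.txt} staged={none}
After op 5 (git add c.txt): modified={e.txt} staged={c.txt}
After op 6 (git commit): modified={e.txt} staged={none}
After op 7 (git add e.txt): modified={none} staged={e.txt}
After op 8 (modify c.txt): modified={c.txt} staged={e.txt}
After op 9 (git reset e.txt): modified={c.txt, e.txt} staged={none}
After op 10 (git add c.txt): modified={e.txt} staged={c.txt}
After op 11 (git add e.txt): modified={none} staged={c.txt, e.txt}
After op 12 (git reset e.txt): modified={e.txt} staged={c.txt}
After op 13 (git add c.txt): modified={e.txt} staged={c.txt}
After op 14 (modify a.txt): modified={a.txt, e.txt} staged={c.txt}
After op 15 (git reset f.txt): modified={a.txt, e.txt} staged={c.txt}
After op 16 (modify a.txt): modified={a.txt, e.txt} staged={c.txt}
After op 17 (modify e.txt): modified={a.txt, e.txt} staged={c.txt}
After op 18 (git add e.txt): modified={a.txt} staged={c.txt, e.txt}
After op 19 (git add a.txt): modified={none} staged={a.txt, c.txt, e.txt}
After op 20 (git reset b.txt): modified={none} staged={a.txt, c.txt, e.txt}
After op 21 (git reset c.txt): modified={c.txt} staged={a.txt, e.txt}
After op 22 (git commit): modified={c.txt} staged={none}
After op 23 (git reset a.txt): modified={c.txt} staged={none}

Answer: c.txt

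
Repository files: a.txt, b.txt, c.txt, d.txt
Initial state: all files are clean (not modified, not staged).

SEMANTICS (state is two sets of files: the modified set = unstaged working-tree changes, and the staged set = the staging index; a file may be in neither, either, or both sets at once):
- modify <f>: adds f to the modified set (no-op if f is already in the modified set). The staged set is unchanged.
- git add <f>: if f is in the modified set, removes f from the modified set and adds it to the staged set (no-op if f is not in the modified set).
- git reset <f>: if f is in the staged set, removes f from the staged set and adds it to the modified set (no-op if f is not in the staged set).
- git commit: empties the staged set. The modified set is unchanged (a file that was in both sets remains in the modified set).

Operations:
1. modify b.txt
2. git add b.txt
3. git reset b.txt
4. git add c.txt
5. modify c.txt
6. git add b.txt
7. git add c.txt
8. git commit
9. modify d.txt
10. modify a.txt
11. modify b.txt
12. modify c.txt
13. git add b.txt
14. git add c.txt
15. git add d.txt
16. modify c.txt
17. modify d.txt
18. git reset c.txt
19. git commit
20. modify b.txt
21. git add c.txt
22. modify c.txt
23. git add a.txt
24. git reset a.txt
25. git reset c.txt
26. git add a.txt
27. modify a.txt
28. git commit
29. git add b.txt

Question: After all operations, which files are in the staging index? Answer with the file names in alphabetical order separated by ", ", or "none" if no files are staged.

After op 1 (modify b.txt): modified={b.txt} staged={none}
After op 2 (git add b.txt): modified={none} staged={b.txt}
After op 3 (git reset b.txt): modified={b.txt} staged={none}
After op 4 (git add c.txt): modified={b.txt} staged={none}
After op 5 (modify c.txt): modified={b.txt, c.txt} staged={none}
After op 6 (git add b.txt): modified={c.txt} staged={b.txt}
After op 7 (git add c.txt): modified={none} staged={b.txt, c.txt}
After op 8 (git commit): modified={none} staged={none}
After op 9 (modify d.txt): modified={d.txt} staged={none}
After op 10 (modify a.txt): modified={a.txt, d.txt} staged={none}
After op 11 (modify b.txt): modified={a.txt, b.txt, d.txt} staged={none}
After op 12 (modify c.txt): modified={a.txt, b.txt, c.txt, d.txt} staged={none}
After op 13 (git add b.txt): modified={a.txt, c.txt, d.txt} staged={b.txt}
After op 14 (git add c.txt): modified={a.txt, d.txt} staged={b.txt, c.txt}
After op 15 (git add d.txt): modified={a.txt} staged={b.txt, c.txt, d.txt}
After op 16 (modify c.txt): modified={a.txt, c.txt} staged={b.txt, c.txt, d.txt}
After op 17 (modify d.txt): modified={a.txt, c.txt, d.txt} staged={b.txt, c.txt, d.txt}
After op 18 (git reset c.txt): modified={a.txt, c.txt, d.txt} staged={b.txt, d.txt}
After op 19 (git commit): modified={a.txt, c.txt, d.txt} staged={none}
After op 20 (modify b.txt): modified={a.txt, b.txt, c.txt, d.txt} staged={none}
After op 21 (git add c.txt): modified={a.txt, b.txt, d.txt} staged={c.txt}
After op 22 (modify c.txt): modified={a.txt, b.txt, c.txt, d.txt} staged={c.txt}
After op 23 (git add a.txt): modified={b.txt, c.txt, d.txt} staged={a.txt, c.txt}
After op 24 (git reset a.txt): modified={a.txt, b.txt, c.txt, d.txt} staged={c.txt}
After op 25 (git reset c.txt): modified={a.txt, b.txt, c.txt, d.txt} staged={none}
After op 26 (git add a.txt): modified={b.txt, c.txt, d.txt} staged={a.txt}
After op 27 (modify a.txt): modified={a.txt, b.txt, c.txt, d.txt} staged={a.txt}
After op 28 (git commit): modified={a.txt, b.txt, c.txt, d.txt} staged={none}
After op 29 (git add b.txt): modified={a.txt, c.txt, d.txt} staged={b.txt}

Answer: b.txt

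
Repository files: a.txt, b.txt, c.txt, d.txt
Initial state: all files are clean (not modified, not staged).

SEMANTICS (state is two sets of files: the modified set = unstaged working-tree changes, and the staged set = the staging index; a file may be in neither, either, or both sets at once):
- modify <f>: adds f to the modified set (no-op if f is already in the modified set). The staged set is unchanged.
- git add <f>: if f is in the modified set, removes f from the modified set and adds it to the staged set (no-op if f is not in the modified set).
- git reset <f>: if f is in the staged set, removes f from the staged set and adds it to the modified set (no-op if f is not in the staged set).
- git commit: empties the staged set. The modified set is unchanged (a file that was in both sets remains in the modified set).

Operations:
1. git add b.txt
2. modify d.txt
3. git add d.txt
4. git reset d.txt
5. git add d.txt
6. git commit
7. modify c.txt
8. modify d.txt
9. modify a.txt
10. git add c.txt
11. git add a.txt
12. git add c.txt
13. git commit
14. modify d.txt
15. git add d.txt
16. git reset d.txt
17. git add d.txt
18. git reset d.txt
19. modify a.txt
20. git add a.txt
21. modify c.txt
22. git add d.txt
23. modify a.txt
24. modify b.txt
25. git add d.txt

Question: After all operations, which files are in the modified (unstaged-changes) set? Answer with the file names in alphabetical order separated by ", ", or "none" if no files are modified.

Answer: a.txt, b.txt, c.txt

Derivation:
After op 1 (git add b.txt): modified={none} staged={none}
After op 2 (modify d.txt): modified={d.txt} staged={none}
After op 3 (git add d.txt): modified={none} staged={d.txt}
After op 4 (git reset d.txt): modified={d.txt} staged={none}
After op 5 (git add d.txt): modified={none} staged={d.txt}
After op 6 (git commit): modified={none} staged={none}
After op 7 (modify c.txt): modified={c.txt} staged={none}
After op 8 (modify d.txt): modified={c.txt, d.txt} staged={none}
After op 9 (modify a.txt): modified={a.txt, c.txt, d.txt} staged={none}
After op 10 (git add c.txt): modified={a.txt, d.txt} staged={c.txt}
After op 11 (git add a.txt): modified={d.txt} staged={a.txt, c.txt}
After op 12 (git add c.txt): modified={d.txt} staged={a.txt, c.txt}
After op 13 (git commit): modified={d.txt} staged={none}
After op 14 (modify d.txt): modified={d.txt} staged={none}
After op 15 (git add d.txt): modified={none} staged={d.txt}
After op 16 (git reset d.txt): modified={d.txt} staged={none}
After op 17 (git add d.txt): modified={none} staged={d.txt}
After op 18 (git reset d.txt): modified={d.txt} staged={none}
After op 19 (modify a.txt): modified={a.txt, d.txt} staged={none}
After op 20 (git add a.txt): modified={d.txt} staged={a.txt}
After op 21 (modify c.txt): modified={c.txt, d.txt} staged={a.txt}
After op 22 (git add d.txt): modified={c.txt} staged={a.txt, d.txt}
After op 23 (modify a.txt): modified={a.txt, c.txt} staged={a.txt, d.txt}
After op 24 (modify b.txt): modified={a.txt, b.txt, c.txt} staged={a.txt, d.txt}
After op 25 (git add d.txt): modified={a.txt, b.txt, c.txt} staged={a.txt, d.txt}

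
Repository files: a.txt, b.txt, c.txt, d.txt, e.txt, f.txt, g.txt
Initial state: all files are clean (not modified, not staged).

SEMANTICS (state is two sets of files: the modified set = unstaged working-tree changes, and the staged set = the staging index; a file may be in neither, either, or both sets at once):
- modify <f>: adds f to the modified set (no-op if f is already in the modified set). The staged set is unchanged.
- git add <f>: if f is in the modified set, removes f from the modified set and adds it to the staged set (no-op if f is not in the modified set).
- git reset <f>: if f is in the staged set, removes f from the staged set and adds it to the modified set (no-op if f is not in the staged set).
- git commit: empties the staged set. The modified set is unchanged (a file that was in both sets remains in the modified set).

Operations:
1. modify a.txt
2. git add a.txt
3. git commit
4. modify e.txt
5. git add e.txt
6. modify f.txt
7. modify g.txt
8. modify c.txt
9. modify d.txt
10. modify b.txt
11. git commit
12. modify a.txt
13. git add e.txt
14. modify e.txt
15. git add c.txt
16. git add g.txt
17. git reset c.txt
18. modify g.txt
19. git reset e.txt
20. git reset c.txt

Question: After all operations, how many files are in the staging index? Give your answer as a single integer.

Answer: 1

Derivation:
After op 1 (modify a.txt): modified={a.txt} staged={none}
After op 2 (git add a.txt): modified={none} staged={a.txt}
After op 3 (git commit): modified={none} staged={none}
After op 4 (modify e.txt): modified={e.txt} staged={none}
After op 5 (git add e.txt): modified={none} staged={e.txt}
After op 6 (modify f.txt): modified={f.txt} staged={e.txt}
After op 7 (modify g.txt): modified={f.txt, g.txt} staged={e.txt}
After op 8 (modify c.txt): modified={c.txt, f.txt, g.txt} staged={e.txt}
After op 9 (modify d.txt): modified={c.txt, d.txt, f.txt, g.txt} staged={e.txt}
After op 10 (modify b.txt): modified={b.txt, c.txt, d.txt, f.txt, g.txt} staged={e.txt}
After op 11 (git commit): modified={b.txt, c.txt, d.txt, f.txt, g.txt} staged={none}
After op 12 (modify a.txt): modified={a.txt, b.txt, c.txt, d.txt, f.txt, g.txt} staged={none}
After op 13 (git add e.txt): modified={a.txt, b.txt, c.txt, d.txt, f.txt, g.txt} staged={none}
After op 14 (modify e.txt): modified={a.txt, b.txt, c.txt, d.txt, e.txt, f.txt, g.txt} staged={none}
After op 15 (git add c.txt): modified={a.txt, b.txt, d.txt, e.txt, f.txt, g.txt} staged={c.txt}
After op 16 (git add g.txt): modified={a.txt, b.txt, d.txt, e.txt, f.txt} staged={c.txt, g.txt}
After op 17 (git reset c.txt): modified={a.txt, b.txt, c.txt, d.txt, e.txt, f.txt} staged={g.txt}
After op 18 (modify g.txt): modified={a.txt, b.txt, c.txt, d.txt, e.txt, f.txt, g.txt} staged={g.txt}
After op 19 (git reset e.txt): modified={a.txt, b.txt, c.txt, d.txt, e.txt, f.txt, g.txt} staged={g.txt}
After op 20 (git reset c.txt): modified={a.txt, b.txt, c.txt, d.txt, e.txt, f.txt, g.txt} staged={g.txt}
Final staged set: {g.txt} -> count=1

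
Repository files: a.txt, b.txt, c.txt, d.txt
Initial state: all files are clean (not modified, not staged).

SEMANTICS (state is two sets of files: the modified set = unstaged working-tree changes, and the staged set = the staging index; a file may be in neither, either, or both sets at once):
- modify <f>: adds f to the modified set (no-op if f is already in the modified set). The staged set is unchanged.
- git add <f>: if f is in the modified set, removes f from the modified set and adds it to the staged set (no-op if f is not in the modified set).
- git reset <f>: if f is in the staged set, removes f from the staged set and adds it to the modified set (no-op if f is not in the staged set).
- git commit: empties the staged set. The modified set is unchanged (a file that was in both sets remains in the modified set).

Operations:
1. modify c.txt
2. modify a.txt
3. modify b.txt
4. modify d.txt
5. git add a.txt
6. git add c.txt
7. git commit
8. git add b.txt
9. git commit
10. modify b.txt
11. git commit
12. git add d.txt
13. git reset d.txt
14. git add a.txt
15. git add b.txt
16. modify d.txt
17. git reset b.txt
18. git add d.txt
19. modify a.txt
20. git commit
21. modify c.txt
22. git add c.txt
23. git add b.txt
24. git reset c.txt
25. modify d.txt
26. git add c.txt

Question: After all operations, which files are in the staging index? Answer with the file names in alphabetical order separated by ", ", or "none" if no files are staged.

Answer: b.txt, c.txt

Derivation:
After op 1 (modify c.txt): modified={c.txt} staged={none}
After op 2 (modify a.txt): modified={a.txt, c.txt} staged={none}
After op 3 (modify b.txt): modified={a.txt, b.txt, c.txt} staged={none}
After op 4 (modify d.txt): modified={a.txt, b.txt, c.txt, d.txt} staged={none}
After op 5 (git add a.txt): modified={b.txt, c.txt, d.txt} staged={a.txt}
After op 6 (git add c.txt): modified={b.txt, d.txt} staged={a.txt, c.txt}
After op 7 (git commit): modified={b.txt, d.txt} staged={none}
After op 8 (git add b.txt): modified={d.txt} staged={b.txt}
After op 9 (git commit): modified={d.txt} staged={none}
After op 10 (modify b.txt): modified={b.txt, d.txt} staged={none}
After op 11 (git commit): modified={b.txt, d.txt} staged={none}
After op 12 (git add d.txt): modified={b.txt} staged={d.txt}
After op 13 (git reset d.txt): modified={b.txt, d.txt} staged={none}
After op 14 (git add a.txt): modified={b.txt, d.txt} staged={none}
After op 15 (git add b.txt): modified={d.txt} staged={b.txt}
After op 16 (modify d.txt): modified={d.txt} staged={b.txt}
After op 17 (git reset b.txt): modified={b.txt, d.txt} staged={none}
After op 18 (git add d.txt): modified={b.txt} staged={d.txt}
After op 19 (modify a.txt): modified={a.txt, b.txt} staged={d.txt}
After op 20 (git commit): modified={a.txt, b.txt} staged={none}
After op 21 (modify c.txt): modified={a.txt, b.txt, c.txt} staged={none}
After op 22 (git add c.txt): modified={a.txt, b.txt} staged={c.txt}
After op 23 (git add b.txt): modified={a.txt} staged={b.txt, c.txt}
After op 24 (git reset c.txt): modified={a.txt, c.txt} staged={b.txt}
After op 25 (modify d.txt): modified={a.txt, c.txt, d.txt} staged={b.txt}
After op 26 (git add c.txt): modified={a.txt, d.txt} staged={b.txt, c.txt}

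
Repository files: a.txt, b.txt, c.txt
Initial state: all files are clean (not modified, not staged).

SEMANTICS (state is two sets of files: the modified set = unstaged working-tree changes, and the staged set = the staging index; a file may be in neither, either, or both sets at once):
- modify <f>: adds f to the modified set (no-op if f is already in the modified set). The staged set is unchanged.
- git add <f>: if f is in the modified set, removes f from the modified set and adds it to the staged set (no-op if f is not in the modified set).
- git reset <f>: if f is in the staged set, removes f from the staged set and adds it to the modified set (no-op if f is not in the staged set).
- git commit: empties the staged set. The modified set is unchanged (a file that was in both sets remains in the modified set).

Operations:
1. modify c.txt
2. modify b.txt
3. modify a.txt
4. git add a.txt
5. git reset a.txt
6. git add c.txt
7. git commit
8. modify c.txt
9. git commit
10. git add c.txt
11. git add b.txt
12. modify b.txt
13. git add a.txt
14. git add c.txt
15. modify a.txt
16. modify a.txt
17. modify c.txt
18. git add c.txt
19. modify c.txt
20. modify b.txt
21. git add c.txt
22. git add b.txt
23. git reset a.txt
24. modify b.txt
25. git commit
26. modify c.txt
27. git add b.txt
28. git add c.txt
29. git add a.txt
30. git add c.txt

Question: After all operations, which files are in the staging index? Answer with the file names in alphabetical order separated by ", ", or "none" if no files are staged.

Answer: a.txt, b.txt, c.txt

Derivation:
After op 1 (modify c.txt): modified={c.txt} staged={none}
After op 2 (modify b.txt): modified={b.txt, c.txt} staged={none}
After op 3 (modify a.txt): modified={a.txt, b.txt, c.txt} staged={none}
After op 4 (git add a.txt): modified={b.txt, c.txt} staged={a.txt}
After op 5 (git reset a.txt): modified={a.txt, b.txt, c.txt} staged={none}
After op 6 (git add c.txt): modified={a.txt, b.txt} staged={c.txt}
After op 7 (git commit): modified={a.txt, b.txt} staged={none}
After op 8 (modify c.txt): modified={a.txt, b.txt, c.txt} staged={none}
After op 9 (git commit): modified={a.txt, b.txt, c.txt} staged={none}
After op 10 (git add c.txt): modified={a.txt, b.txt} staged={c.txt}
After op 11 (git add b.txt): modified={a.txt} staged={b.txt, c.txt}
After op 12 (modify b.txt): modified={a.txt, b.txt} staged={b.txt, c.txt}
After op 13 (git add a.txt): modified={b.txt} staged={a.txt, b.txt, c.txt}
After op 14 (git add c.txt): modified={b.txt} staged={a.txt, b.txt, c.txt}
After op 15 (modify a.txt): modified={a.txt, b.txt} staged={a.txt, b.txt, c.txt}
After op 16 (modify a.txt): modified={a.txt, b.txt} staged={a.txt, b.txt, c.txt}
After op 17 (modify c.txt): modified={a.txt, b.txt, c.txt} staged={a.txt, b.txt, c.txt}
After op 18 (git add c.txt): modified={a.txt, b.txt} staged={a.txt, b.txt, c.txt}
After op 19 (modify c.txt): modified={a.txt, b.txt, c.txt} staged={a.txt, b.txt, c.txt}
After op 20 (modify b.txt): modified={a.txt, b.txt, c.txt} staged={a.txt, b.txt, c.txt}
After op 21 (git add c.txt): modified={a.txt, b.txt} staged={a.txt, b.txt, c.txt}
After op 22 (git add b.txt): modified={a.txt} staged={a.txt, b.txt, c.txt}
After op 23 (git reset a.txt): modified={a.txt} staged={b.txt, c.txt}
After op 24 (modify b.txt): modified={a.txt, b.txt} staged={b.txt, c.txt}
After op 25 (git commit): modified={a.txt, b.txt} staged={none}
After op 26 (modify c.txt): modified={a.txt, b.txt, c.txt} staged={none}
After op 27 (git add b.txt): modified={a.txt, c.txt} staged={b.txt}
After op 28 (git add c.txt): modified={a.txt} staged={b.txt, c.txt}
After op 29 (git add a.txt): modified={none} staged={a.txt, b.txt, c.txt}
After op 30 (git add c.txt): modified={none} staged={a.txt, b.txt, c.txt}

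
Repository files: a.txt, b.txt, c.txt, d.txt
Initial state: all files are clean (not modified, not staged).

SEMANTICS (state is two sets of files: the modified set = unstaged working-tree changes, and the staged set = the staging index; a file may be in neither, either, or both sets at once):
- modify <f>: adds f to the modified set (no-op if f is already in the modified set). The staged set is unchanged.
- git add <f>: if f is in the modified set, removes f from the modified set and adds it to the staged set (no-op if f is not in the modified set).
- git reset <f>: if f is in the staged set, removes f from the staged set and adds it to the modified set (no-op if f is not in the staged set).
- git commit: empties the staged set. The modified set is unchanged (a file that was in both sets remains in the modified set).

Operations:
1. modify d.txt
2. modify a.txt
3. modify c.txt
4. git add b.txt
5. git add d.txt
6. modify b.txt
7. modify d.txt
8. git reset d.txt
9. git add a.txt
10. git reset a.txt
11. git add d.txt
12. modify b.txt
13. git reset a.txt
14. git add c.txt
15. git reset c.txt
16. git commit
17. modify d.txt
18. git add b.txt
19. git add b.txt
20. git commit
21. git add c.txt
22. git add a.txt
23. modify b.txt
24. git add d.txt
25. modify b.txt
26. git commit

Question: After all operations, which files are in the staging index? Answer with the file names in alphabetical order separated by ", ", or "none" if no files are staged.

Answer: none

Derivation:
After op 1 (modify d.txt): modified={d.txt} staged={none}
After op 2 (modify a.txt): modified={a.txt, d.txt} staged={none}
After op 3 (modify c.txt): modified={a.txt, c.txt, d.txt} staged={none}
After op 4 (git add b.txt): modified={a.txt, c.txt, d.txt} staged={none}
After op 5 (git add d.txt): modified={a.txt, c.txt} staged={d.txt}
After op 6 (modify b.txt): modified={a.txt, b.txt, c.txt} staged={d.txt}
After op 7 (modify d.txt): modified={a.txt, b.txt, c.txt, d.txt} staged={d.txt}
After op 8 (git reset d.txt): modified={a.txt, b.txt, c.txt, d.txt} staged={none}
After op 9 (git add a.txt): modified={b.txt, c.txt, d.txt} staged={a.txt}
After op 10 (git reset a.txt): modified={a.txt, b.txt, c.txt, d.txt} staged={none}
After op 11 (git add d.txt): modified={a.txt, b.txt, c.txt} staged={d.txt}
After op 12 (modify b.txt): modified={a.txt, b.txt, c.txt} staged={d.txt}
After op 13 (git reset a.txt): modified={a.txt, b.txt, c.txt} staged={d.txt}
After op 14 (git add c.txt): modified={a.txt, b.txt} staged={c.txt, d.txt}
After op 15 (git reset c.txt): modified={a.txt, b.txt, c.txt} staged={d.txt}
After op 16 (git commit): modified={a.txt, b.txt, c.txt} staged={none}
After op 17 (modify d.txt): modified={a.txt, b.txt, c.txt, d.txt} staged={none}
After op 18 (git add b.txt): modified={a.txt, c.txt, d.txt} staged={b.txt}
After op 19 (git add b.txt): modified={a.txt, c.txt, d.txt} staged={b.txt}
After op 20 (git commit): modified={a.txt, c.txt, d.txt} staged={none}
After op 21 (git add c.txt): modified={a.txt, d.txt} staged={c.txt}
After op 22 (git add a.txt): modified={d.txt} staged={a.txt, c.txt}
After op 23 (modify b.txt): modified={b.txt, d.txt} staged={a.txt, c.txt}
After op 24 (git add d.txt): modified={b.txt} staged={a.txt, c.txt, d.txt}
After op 25 (modify b.txt): modified={b.txt} staged={a.txt, c.txt, d.txt}
After op 26 (git commit): modified={b.txt} staged={none}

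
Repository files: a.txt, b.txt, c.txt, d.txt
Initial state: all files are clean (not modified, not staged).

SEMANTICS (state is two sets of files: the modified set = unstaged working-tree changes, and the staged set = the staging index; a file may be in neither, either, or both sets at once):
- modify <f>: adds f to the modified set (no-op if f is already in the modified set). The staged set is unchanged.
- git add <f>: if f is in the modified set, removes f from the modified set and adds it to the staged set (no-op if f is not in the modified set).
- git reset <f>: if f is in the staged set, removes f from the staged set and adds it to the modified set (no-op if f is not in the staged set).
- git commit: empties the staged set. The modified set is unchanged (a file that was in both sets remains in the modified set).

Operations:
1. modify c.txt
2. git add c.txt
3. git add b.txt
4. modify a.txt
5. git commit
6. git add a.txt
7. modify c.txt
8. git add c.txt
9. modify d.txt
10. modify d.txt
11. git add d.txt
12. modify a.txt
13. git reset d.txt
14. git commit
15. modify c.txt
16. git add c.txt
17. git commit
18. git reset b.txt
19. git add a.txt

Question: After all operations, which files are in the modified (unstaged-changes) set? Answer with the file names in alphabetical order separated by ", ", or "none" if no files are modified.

Answer: d.txt

Derivation:
After op 1 (modify c.txt): modified={c.txt} staged={none}
After op 2 (git add c.txt): modified={none} staged={c.txt}
After op 3 (git add b.txt): modified={none} staged={c.txt}
After op 4 (modify a.txt): modified={a.txt} staged={c.txt}
After op 5 (git commit): modified={a.txt} staged={none}
After op 6 (git add a.txt): modified={none} staged={a.txt}
After op 7 (modify c.txt): modified={c.txt} staged={a.txt}
After op 8 (git add c.txt): modified={none} staged={a.txt, c.txt}
After op 9 (modify d.txt): modified={d.txt} staged={a.txt, c.txt}
After op 10 (modify d.txt): modified={d.txt} staged={a.txt, c.txt}
After op 11 (git add d.txt): modified={none} staged={a.txt, c.txt, d.txt}
After op 12 (modify a.txt): modified={a.txt} staged={a.txt, c.txt, d.txt}
After op 13 (git reset d.txt): modified={a.txt, d.txt} staged={a.txt, c.txt}
After op 14 (git commit): modified={a.txt, d.txt} staged={none}
After op 15 (modify c.txt): modified={a.txt, c.txt, d.txt} staged={none}
After op 16 (git add c.txt): modified={a.txt, d.txt} staged={c.txt}
After op 17 (git commit): modified={a.txt, d.txt} staged={none}
After op 18 (git reset b.txt): modified={a.txt, d.txt} staged={none}
After op 19 (git add a.txt): modified={d.txt} staged={a.txt}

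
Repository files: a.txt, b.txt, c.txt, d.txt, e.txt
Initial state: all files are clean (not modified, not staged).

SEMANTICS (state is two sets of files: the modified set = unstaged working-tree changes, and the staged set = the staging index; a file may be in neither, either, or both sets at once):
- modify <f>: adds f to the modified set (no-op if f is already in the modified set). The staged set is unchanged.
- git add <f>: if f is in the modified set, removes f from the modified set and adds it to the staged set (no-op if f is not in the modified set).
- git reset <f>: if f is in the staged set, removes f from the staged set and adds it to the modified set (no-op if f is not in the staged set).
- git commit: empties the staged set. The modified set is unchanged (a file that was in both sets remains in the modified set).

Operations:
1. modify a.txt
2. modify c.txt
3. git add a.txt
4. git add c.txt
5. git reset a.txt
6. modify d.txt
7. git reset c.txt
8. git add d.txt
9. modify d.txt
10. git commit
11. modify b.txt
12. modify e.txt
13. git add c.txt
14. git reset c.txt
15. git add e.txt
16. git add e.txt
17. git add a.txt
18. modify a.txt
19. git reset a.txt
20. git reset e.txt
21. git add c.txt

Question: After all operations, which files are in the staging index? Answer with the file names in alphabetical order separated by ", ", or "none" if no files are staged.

Answer: c.txt

Derivation:
After op 1 (modify a.txt): modified={a.txt} staged={none}
After op 2 (modify c.txt): modified={a.txt, c.txt} staged={none}
After op 3 (git add a.txt): modified={c.txt} staged={a.txt}
After op 4 (git add c.txt): modified={none} staged={a.txt, c.txt}
After op 5 (git reset a.txt): modified={a.txt} staged={c.txt}
After op 6 (modify d.txt): modified={a.txt, d.txt} staged={c.txt}
After op 7 (git reset c.txt): modified={a.txt, c.txt, d.txt} staged={none}
After op 8 (git add d.txt): modified={a.txt, c.txt} staged={d.txt}
After op 9 (modify d.txt): modified={a.txt, c.txt, d.txt} staged={d.txt}
After op 10 (git commit): modified={a.txt, c.txt, d.txt} staged={none}
After op 11 (modify b.txt): modified={a.txt, b.txt, c.txt, d.txt} staged={none}
After op 12 (modify e.txt): modified={a.txt, b.txt, c.txt, d.txt, e.txt} staged={none}
After op 13 (git add c.txt): modified={a.txt, b.txt, d.txt, e.txt} staged={c.txt}
After op 14 (git reset c.txt): modified={a.txt, b.txt, c.txt, d.txt, e.txt} staged={none}
After op 15 (git add e.txt): modified={a.txt, b.txt, c.txt, d.txt} staged={e.txt}
After op 16 (git add e.txt): modified={a.txt, b.txt, c.txt, d.txt} staged={e.txt}
After op 17 (git add a.txt): modified={b.txt, c.txt, d.txt} staged={a.txt, e.txt}
After op 18 (modify a.txt): modified={a.txt, b.txt, c.txt, d.txt} staged={a.txt, e.txt}
After op 19 (git reset a.txt): modified={a.txt, b.txt, c.txt, d.txt} staged={e.txt}
After op 20 (git reset e.txt): modified={a.txt, b.txt, c.txt, d.txt, e.txt} staged={none}
After op 21 (git add c.txt): modified={a.txt, b.txt, d.txt, e.txt} staged={c.txt}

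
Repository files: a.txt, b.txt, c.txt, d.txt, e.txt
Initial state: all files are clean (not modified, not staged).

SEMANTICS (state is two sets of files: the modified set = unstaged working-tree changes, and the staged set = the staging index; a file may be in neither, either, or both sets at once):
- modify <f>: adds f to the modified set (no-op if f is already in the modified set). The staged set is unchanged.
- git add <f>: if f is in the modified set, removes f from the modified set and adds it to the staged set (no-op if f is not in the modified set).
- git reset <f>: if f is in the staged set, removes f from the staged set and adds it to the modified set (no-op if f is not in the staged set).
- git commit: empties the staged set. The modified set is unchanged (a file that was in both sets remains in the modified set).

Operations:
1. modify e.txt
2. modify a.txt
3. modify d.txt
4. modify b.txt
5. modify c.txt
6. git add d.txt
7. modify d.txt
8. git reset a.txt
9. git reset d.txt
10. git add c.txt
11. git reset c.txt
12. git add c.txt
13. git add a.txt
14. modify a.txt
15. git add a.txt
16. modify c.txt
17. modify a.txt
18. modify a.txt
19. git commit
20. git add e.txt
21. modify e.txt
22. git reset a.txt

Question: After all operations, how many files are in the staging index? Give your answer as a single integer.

Answer: 1

Derivation:
After op 1 (modify e.txt): modified={e.txt} staged={none}
After op 2 (modify a.txt): modified={a.txt, e.txt} staged={none}
After op 3 (modify d.txt): modified={a.txt, d.txt, e.txt} staged={none}
After op 4 (modify b.txt): modified={a.txt, b.txt, d.txt, e.txt} staged={none}
After op 5 (modify c.txt): modified={a.txt, b.txt, c.txt, d.txt, e.txt} staged={none}
After op 6 (git add d.txt): modified={a.txt, b.txt, c.txt, e.txt} staged={d.txt}
After op 7 (modify d.txt): modified={a.txt, b.txt, c.txt, d.txt, e.txt} staged={d.txt}
After op 8 (git reset a.txt): modified={a.txt, b.txt, c.txt, d.txt, e.txt} staged={d.txt}
After op 9 (git reset d.txt): modified={a.txt, b.txt, c.txt, d.txt, e.txt} staged={none}
After op 10 (git add c.txt): modified={a.txt, b.txt, d.txt, e.txt} staged={c.txt}
After op 11 (git reset c.txt): modified={a.txt, b.txt, c.txt, d.txt, e.txt} staged={none}
After op 12 (git add c.txt): modified={a.txt, b.txt, d.txt, e.txt} staged={c.txt}
After op 13 (git add a.txt): modified={b.txt, d.txt, e.txt} staged={a.txt, c.txt}
After op 14 (modify a.txt): modified={a.txt, b.txt, d.txt, e.txt} staged={a.txt, c.txt}
After op 15 (git add a.txt): modified={b.txt, d.txt, e.txt} staged={a.txt, c.txt}
After op 16 (modify c.txt): modified={b.txt, c.txt, d.txt, e.txt} staged={a.txt, c.txt}
After op 17 (modify a.txt): modified={a.txt, b.txt, c.txt, d.txt, e.txt} staged={a.txt, c.txt}
After op 18 (modify a.txt): modified={a.txt, b.txt, c.txt, d.txt, e.txt} staged={a.txt, c.txt}
After op 19 (git commit): modified={a.txt, b.txt, c.txt, d.txt, e.txt} staged={none}
After op 20 (git add e.txt): modified={a.txt, b.txt, c.txt, d.txt} staged={e.txt}
After op 21 (modify e.txt): modified={a.txt, b.txt, c.txt, d.txt, e.txt} staged={e.txt}
After op 22 (git reset a.txt): modified={a.txt, b.txt, c.txt, d.txt, e.txt} staged={e.txt}
Final staged set: {e.txt} -> count=1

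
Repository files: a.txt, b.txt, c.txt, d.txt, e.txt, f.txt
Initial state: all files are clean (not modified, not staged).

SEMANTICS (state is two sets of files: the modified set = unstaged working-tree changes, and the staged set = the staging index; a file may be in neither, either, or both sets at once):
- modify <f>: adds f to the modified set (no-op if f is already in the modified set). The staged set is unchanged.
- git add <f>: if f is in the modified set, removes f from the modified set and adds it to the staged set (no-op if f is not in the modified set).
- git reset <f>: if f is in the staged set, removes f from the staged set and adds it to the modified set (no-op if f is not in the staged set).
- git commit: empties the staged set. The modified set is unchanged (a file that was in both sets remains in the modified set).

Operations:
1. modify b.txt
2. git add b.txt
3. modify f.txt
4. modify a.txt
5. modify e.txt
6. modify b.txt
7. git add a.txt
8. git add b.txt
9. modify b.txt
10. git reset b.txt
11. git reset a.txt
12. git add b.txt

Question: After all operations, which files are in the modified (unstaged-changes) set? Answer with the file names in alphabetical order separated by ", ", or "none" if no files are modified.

After op 1 (modify b.txt): modified={b.txt} staged={none}
After op 2 (git add b.txt): modified={none} staged={b.txt}
After op 3 (modify f.txt): modified={f.txt} staged={b.txt}
After op 4 (modify a.txt): modified={a.txt, f.txt} staged={b.txt}
After op 5 (modify e.txt): modified={a.txt, e.txt, f.txt} staged={b.txt}
After op 6 (modify b.txt): modified={a.txt, b.txt, e.txt, f.txt} staged={b.txt}
After op 7 (git add a.txt): modified={b.txt, e.txt, f.txt} staged={a.txt, b.txt}
After op 8 (git add b.txt): modified={e.txt, f.txt} staged={a.txt, b.txt}
After op 9 (modify b.txt): modified={b.txt, e.txt, f.txt} staged={a.txt, b.txt}
After op 10 (git reset b.txt): modified={b.txt, e.txt, f.txt} staged={a.txt}
After op 11 (git reset a.txt): modified={a.txt, b.txt, e.txt, f.txt} staged={none}
After op 12 (git add b.txt): modified={a.txt, e.txt, f.txt} staged={b.txt}

Answer: a.txt, e.txt, f.txt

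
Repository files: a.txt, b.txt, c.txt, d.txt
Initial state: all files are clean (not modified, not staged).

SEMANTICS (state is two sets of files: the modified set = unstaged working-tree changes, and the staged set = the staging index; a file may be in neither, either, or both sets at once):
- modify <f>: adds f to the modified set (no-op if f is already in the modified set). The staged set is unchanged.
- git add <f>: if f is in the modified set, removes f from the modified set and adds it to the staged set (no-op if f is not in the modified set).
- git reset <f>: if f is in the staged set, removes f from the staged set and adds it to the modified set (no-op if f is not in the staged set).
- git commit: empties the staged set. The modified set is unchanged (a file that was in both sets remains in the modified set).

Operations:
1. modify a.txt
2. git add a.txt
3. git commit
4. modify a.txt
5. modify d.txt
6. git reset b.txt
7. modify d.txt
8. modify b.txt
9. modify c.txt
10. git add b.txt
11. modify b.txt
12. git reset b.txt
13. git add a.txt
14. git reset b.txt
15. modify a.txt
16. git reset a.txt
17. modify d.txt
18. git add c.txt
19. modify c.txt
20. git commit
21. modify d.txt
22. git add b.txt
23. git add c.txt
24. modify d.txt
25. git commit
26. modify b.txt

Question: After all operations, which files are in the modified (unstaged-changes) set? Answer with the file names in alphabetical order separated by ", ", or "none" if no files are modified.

After op 1 (modify a.txt): modified={a.txt} staged={none}
After op 2 (git add a.txt): modified={none} staged={a.txt}
After op 3 (git commit): modified={none} staged={none}
After op 4 (modify a.txt): modified={a.txt} staged={none}
After op 5 (modify d.txt): modified={a.txt, d.txt} staged={none}
After op 6 (git reset b.txt): modified={a.txt, d.txt} staged={none}
After op 7 (modify d.txt): modified={a.txt, d.txt} staged={none}
After op 8 (modify b.txt): modified={a.txt, b.txt, d.txt} staged={none}
After op 9 (modify c.txt): modified={a.txt, b.txt, c.txt, d.txt} staged={none}
After op 10 (git add b.txt): modified={a.txt, c.txt, d.txt} staged={b.txt}
After op 11 (modify b.txt): modified={a.txt, b.txt, c.txt, d.txt} staged={b.txt}
After op 12 (git reset b.txt): modified={a.txt, b.txt, c.txt, d.txt} staged={none}
After op 13 (git add a.txt): modified={b.txt, c.txt, d.txt} staged={a.txt}
After op 14 (git reset b.txt): modified={b.txt, c.txt, d.txt} staged={a.txt}
After op 15 (modify a.txt): modified={a.txt, b.txt, c.txt, d.txt} staged={a.txt}
After op 16 (git reset a.txt): modified={a.txt, b.txt, c.txt, d.txt} staged={none}
After op 17 (modify d.txt): modified={a.txt, b.txt, c.txt, d.txt} staged={none}
After op 18 (git add c.txt): modified={a.txt, b.txt, d.txt} staged={c.txt}
After op 19 (modify c.txt): modified={a.txt, b.txt, c.txt, d.txt} staged={c.txt}
After op 20 (git commit): modified={a.txt, b.txt, c.txt, d.txt} staged={none}
After op 21 (modify d.txt): modified={a.txt, b.txt, c.txt, d.txt} staged={none}
After op 22 (git add b.txt): modified={a.txt, c.txt, d.txt} staged={b.txt}
After op 23 (git add c.txt): modified={a.txt, d.txt} staged={b.txt, c.txt}
After op 24 (modify d.txt): modified={a.txt, d.txt} staged={b.txt, c.txt}
After op 25 (git commit): modified={a.txt, d.txt} staged={none}
After op 26 (modify b.txt): modified={a.txt, b.txt, d.txt} staged={none}

Answer: a.txt, b.txt, d.txt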